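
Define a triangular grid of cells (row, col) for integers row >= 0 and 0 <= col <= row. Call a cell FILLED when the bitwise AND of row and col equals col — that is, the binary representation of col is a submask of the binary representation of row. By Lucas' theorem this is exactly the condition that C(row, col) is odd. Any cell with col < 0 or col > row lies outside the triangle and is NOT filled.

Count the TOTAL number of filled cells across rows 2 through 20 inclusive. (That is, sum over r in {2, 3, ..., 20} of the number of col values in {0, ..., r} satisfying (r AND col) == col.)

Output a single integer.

r2=10 pc1: +2 =2
r3=11 pc2: +4 =6
r4=100 pc1: +2 =8
r5=101 pc2: +4 =12
r6=110 pc2: +4 =16
r7=111 pc3: +8 =24
r8=1000 pc1: +2 =26
r9=1001 pc2: +4 =30
r10=1010 pc2: +4 =34
r11=1011 pc3: +8 =42
r12=1100 pc2: +4 =46
r13=1101 pc3: +8 =54
r14=1110 pc3: +8 =62
r15=1111 pc4: +16 =78
r16=10000 pc1: +2 =80
r17=10001 pc2: +4 =84
r18=10010 pc2: +4 =88
r19=10011 pc3: +8 =96
r20=10100 pc2: +4 =100

Answer: 100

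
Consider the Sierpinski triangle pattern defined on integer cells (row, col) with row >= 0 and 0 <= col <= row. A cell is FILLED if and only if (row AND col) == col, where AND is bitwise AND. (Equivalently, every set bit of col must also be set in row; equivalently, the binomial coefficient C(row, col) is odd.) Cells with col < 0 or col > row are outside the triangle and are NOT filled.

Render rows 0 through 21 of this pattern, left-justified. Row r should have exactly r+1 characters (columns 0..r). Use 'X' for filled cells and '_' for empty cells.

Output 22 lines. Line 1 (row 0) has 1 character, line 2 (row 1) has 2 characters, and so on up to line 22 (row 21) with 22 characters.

r0=0: X
r1=1: XX
r2=10: X_X
r3=11: XXXX
r4=100: X___X
r5=101: XX__XX
r6=110: X_X_X_X
r7=111: XXXXXXXX
r8=1000: X_______X
r9=1001: XX______XX
r10=1010: X_X_____X_X
r11=1011: XXXX____XXXX
r12=1100: X___X___X___X
r13=1101: XX__XX__XX__XX
r14=1110: X_X_X_X_X_X_X_X
r15=1111: XXXXXXXXXXXXXXXX
r16=10000: X_______________X
r17=10001: XX______________XX
r18=10010: X_X_____________X_X
r19=10011: XXXX____________XXXX
r20=10100: X___X___________X___X
r21=10101: XX__XX__________XX__XX

Answer: X
XX
X_X
XXXX
X___X
XX__XX
X_X_X_X
XXXXXXXX
X_______X
XX______XX
X_X_____X_X
XXXX____XXXX
X___X___X___X
XX__XX__XX__XX
X_X_X_X_X_X_X_X
XXXXXXXXXXXXXXXX
X_______________X
XX______________XX
X_X_____________X_X
XXXX____________XXXX
X___X___________X___X
XX__XX__________XX__XX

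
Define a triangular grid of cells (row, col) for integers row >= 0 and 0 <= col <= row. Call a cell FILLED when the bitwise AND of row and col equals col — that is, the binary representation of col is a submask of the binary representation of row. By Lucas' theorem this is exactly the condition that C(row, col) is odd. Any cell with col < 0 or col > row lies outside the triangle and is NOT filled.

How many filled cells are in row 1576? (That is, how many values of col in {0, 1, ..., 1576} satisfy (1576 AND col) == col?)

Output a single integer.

Answer: 16

Derivation:
1576 in binary = 11000101000
popcount(1576) = number of 1-bits in 11000101000 = 4
A col c satisfies (1576 AND c) == c iff every set bit of c is also set in 1576; each of the 4 set bits of 1576 can independently be on or off in c.
count = 2^4 = 16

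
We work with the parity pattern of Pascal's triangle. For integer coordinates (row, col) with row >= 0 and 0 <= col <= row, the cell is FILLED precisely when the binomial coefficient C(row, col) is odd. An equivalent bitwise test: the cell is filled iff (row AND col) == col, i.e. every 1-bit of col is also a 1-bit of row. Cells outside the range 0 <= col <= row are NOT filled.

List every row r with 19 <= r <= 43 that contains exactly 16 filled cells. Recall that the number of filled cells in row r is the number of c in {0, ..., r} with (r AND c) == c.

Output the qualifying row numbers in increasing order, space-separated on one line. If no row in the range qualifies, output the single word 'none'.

Row r has 2^popcount(r) filled cells, so we need popcount(r) = log2(16) = 4.
Scan r = 19..43 and keep those with exactly 4 one-bits:
r=19=10011 popcount=3 -> skip
r=20=10100 popcount=2 -> skip
r=21=10101 popcount=3 -> skip
r=22=10110 popcount=3 -> skip
r=23=10111 popcount=4 -> KEEP
r=24=11000 popcount=2 -> skip
r=25=11001 popcount=3 -> skip
r=26=11010 popcount=3 -> skip
r=27=11011 popcount=4 -> KEEP
r=28=11100 popcount=3 -> skip
r=29=11101 popcount=4 -> KEEP
r=30=11110 popcount=4 -> KEEP
r=31=11111 popcount=5 -> skip
r=32=100000 popcount=1 -> skip
r=33=100001 popcount=2 -> skip
r=34=100010 popcount=2 -> skip
r=35=100011 popcount=3 -> skip
r=36=100100 popcount=2 -> skip
r=37=100101 popcount=3 -> skip
r=38=100110 popcount=3 -> skip
r=39=100111 popcount=4 -> KEEP
r=40=101000 popcount=2 -> skip
r=41=101001 popcount=3 -> skip
r=42=101010 popcount=3 -> skip
r=43=101011 popcount=4 -> KEEP
Kept rows: 23 27 29 30 39 43

Answer: 23 27 29 30 39 43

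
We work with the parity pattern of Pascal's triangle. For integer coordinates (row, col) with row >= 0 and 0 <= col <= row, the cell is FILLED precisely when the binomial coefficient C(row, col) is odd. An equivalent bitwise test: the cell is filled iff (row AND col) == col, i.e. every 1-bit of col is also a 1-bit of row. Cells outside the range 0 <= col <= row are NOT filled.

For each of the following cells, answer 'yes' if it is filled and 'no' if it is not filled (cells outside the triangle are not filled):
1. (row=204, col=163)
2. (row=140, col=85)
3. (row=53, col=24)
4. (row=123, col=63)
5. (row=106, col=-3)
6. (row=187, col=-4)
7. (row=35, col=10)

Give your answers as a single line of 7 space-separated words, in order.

Answer: no no no no no no no

Derivation:
(204,163): row=0b11001100, col=0b10100011, row AND col = 0b10000000 = 128; 128 != 163 -> empty
(140,85): row=0b10001100, col=0b1010101, row AND col = 0b100 = 4; 4 != 85 -> empty
(53,24): row=0b110101, col=0b11000, row AND col = 0b10000 = 16; 16 != 24 -> empty
(123,63): row=0b1111011, col=0b111111, row AND col = 0b111011 = 59; 59 != 63 -> empty
(106,-3): col outside [0, 106] -> not filled
(187,-4): col outside [0, 187] -> not filled
(35,10): row=0b100011, col=0b1010, row AND col = 0b10 = 2; 2 != 10 -> empty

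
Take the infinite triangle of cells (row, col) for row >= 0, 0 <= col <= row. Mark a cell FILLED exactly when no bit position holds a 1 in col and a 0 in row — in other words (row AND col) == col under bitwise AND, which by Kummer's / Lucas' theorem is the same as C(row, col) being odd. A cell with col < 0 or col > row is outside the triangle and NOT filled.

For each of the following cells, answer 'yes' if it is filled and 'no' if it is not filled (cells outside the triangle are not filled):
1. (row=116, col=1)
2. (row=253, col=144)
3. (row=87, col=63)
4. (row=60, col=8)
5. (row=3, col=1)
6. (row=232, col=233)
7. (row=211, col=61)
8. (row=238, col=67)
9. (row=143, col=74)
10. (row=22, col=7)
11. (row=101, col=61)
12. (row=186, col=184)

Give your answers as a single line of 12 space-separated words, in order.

Answer: no yes no yes yes no no no no no no yes

Derivation:
(116,1): row=0b1110100, col=0b1, row AND col = 0b0 = 0; 0 != 1 -> empty
(253,144): row=0b11111101, col=0b10010000, row AND col = 0b10010000 = 144; 144 == 144 -> filled
(87,63): row=0b1010111, col=0b111111, row AND col = 0b10111 = 23; 23 != 63 -> empty
(60,8): row=0b111100, col=0b1000, row AND col = 0b1000 = 8; 8 == 8 -> filled
(3,1): row=0b11, col=0b1, row AND col = 0b1 = 1; 1 == 1 -> filled
(232,233): col outside [0, 232] -> not filled
(211,61): row=0b11010011, col=0b111101, row AND col = 0b10001 = 17; 17 != 61 -> empty
(238,67): row=0b11101110, col=0b1000011, row AND col = 0b1000010 = 66; 66 != 67 -> empty
(143,74): row=0b10001111, col=0b1001010, row AND col = 0b1010 = 10; 10 != 74 -> empty
(22,7): row=0b10110, col=0b111, row AND col = 0b110 = 6; 6 != 7 -> empty
(101,61): row=0b1100101, col=0b111101, row AND col = 0b100101 = 37; 37 != 61 -> empty
(186,184): row=0b10111010, col=0b10111000, row AND col = 0b10111000 = 184; 184 == 184 -> filled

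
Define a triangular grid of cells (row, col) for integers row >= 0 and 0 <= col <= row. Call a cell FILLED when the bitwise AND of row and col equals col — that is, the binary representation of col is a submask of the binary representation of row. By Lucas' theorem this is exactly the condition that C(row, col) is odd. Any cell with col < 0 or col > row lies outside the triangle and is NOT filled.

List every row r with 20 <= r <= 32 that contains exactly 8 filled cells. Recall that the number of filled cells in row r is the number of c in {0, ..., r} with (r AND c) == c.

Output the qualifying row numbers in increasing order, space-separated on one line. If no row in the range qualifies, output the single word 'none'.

Answer: 21 22 25 26 28

Derivation:
Row r has 2^popcount(r) filled cells, so we need popcount(r) = log2(8) = 3.
Scan r = 20..32 and keep those with exactly 3 one-bits:
r=20=10100 popcount=2 -> skip
r=21=10101 popcount=3 -> KEEP
r=22=10110 popcount=3 -> KEEP
r=23=10111 popcount=4 -> skip
r=24=11000 popcount=2 -> skip
r=25=11001 popcount=3 -> KEEP
r=26=11010 popcount=3 -> KEEP
r=27=11011 popcount=4 -> skip
r=28=11100 popcount=3 -> KEEP
r=29=11101 popcount=4 -> skip
r=30=11110 popcount=4 -> skip
r=31=11111 popcount=5 -> skip
r=32=100000 popcount=1 -> skip
Kept rows: 21 22 25 26 28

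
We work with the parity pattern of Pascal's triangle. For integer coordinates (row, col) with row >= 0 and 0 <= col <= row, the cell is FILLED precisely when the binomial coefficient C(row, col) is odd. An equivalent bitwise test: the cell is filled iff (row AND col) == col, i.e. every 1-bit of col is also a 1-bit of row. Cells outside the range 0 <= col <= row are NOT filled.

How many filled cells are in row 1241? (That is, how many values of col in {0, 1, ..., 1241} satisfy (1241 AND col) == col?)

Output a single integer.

Answer: 64

Derivation:
1241 in binary = 10011011001
popcount(1241) = number of 1-bits in 10011011001 = 6
A col c satisfies (1241 AND c) == c iff every set bit of c is also set in 1241; each of the 6 set bits of 1241 can independently be on or off in c.
count = 2^6 = 64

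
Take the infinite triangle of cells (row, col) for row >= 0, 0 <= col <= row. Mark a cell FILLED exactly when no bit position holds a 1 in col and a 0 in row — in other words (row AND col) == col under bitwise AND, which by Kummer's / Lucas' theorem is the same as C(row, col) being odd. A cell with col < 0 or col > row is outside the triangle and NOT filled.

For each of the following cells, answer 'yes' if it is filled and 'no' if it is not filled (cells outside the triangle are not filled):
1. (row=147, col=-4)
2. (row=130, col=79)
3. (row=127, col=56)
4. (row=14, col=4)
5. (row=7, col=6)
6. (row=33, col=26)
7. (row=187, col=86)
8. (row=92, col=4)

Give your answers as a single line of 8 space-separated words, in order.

(147,-4): col outside [0, 147] -> not filled
(130,79): row=0b10000010, col=0b1001111, row AND col = 0b10 = 2; 2 != 79 -> empty
(127,56): row=0b1111111, col=0b111000, row AND col = 0b111000 = 56; 56 == 56 -> filled
(14,4): row=0b1110, col=0b100, row AND col = 0b100 = 4; 4 == 4 -> filled
(7,6): row=0b111, col=0b110, row AND col = 0b110 = 6; 6 == 6 -> filled
(33,26): row=0b100001, col=0b11010, row AND col = 0b0 = 0; 0 != 26 -> empty
(187,86): row=0b10111011, col=0b1010110, row AND col = 0b10010 = 18; 18 != 86 -> empty
(92,4): row=0b1011100, col=0b100, row AND col = 0b100 = 4; 4 == 4 -> filled

Answer: no no yes yes yes no no yes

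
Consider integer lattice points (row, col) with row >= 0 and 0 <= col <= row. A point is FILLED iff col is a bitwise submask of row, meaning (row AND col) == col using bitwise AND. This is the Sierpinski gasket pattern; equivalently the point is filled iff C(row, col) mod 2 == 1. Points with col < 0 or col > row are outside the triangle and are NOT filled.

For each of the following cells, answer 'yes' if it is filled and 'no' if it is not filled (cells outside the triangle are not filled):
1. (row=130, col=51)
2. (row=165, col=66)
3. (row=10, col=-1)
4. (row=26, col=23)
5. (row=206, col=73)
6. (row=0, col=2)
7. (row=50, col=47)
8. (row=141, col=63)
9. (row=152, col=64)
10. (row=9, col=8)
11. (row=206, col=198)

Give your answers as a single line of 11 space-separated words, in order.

(130,51): row=0b10000010, col=0b110011, row AND col = 0b10 = 2; 2 != 51 -> empty
(165,66): row=0b10100101, col=0b1000010, row AND col = 0b0 = 0; 0 != 66 -> empty
(10,-1): col outside [0, 10] -> not filled
(26,23): row=0b11010, col=0b10111, row AND col = 0b10010 = 18; 18 != 23 -> empty
(206,73): row=0b11001110, col=0b1001001, row AND col = 0b1001000 = 72; 72 != 73 -> empty
(0,2): col outside [0, 0] -> not filled
(50,47): row=0b110010, col=0b101111, row AND col = 0b100010 = 34; 34 != 47 -> empty
(141,63): row=0b10001101, col=0b111111, row AND col = 0b1101 = 13; 13 != 63 -> empty
(152,64): row=0b10011000, col=0b1000000, row AND col = 0b0 = 0; 0 != 64 -> empty
(9,8): row=0b1001, col=0b1000, row AND col = 0b1000 = 8; 8 == 8 -> filled
(206,198): row=0b11001110, col=0b11000110, row AND col = 0b11000110 = 198; 198 == 198 -> filled

Answer: no no no no no no no no no yes yes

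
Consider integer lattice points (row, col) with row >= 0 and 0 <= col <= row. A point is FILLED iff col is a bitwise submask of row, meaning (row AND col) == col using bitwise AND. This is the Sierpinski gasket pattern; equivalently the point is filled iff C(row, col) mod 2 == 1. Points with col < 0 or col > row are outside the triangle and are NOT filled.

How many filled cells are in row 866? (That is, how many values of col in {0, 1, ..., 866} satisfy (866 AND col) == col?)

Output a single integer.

866 in binary = 1101100010
popcount(866) = number of 1-bits in 1101100010 = 5
A col c satisfies (866 AND c) == c iff every set bit of c is also set in 866; each of the 5 set bits of 866 can independently be on or off in c.
count = 2^5 = 32

Answer: 32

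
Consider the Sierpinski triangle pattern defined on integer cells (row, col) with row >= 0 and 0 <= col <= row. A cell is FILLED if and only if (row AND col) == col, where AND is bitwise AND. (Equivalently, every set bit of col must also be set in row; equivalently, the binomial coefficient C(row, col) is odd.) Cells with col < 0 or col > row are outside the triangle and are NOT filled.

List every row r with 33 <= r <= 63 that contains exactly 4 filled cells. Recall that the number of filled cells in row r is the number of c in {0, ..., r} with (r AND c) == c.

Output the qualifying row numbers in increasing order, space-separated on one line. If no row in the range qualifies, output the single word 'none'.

Row r has 2^popcount(r) filled cells, so we need popcount(r) = log2(4) = 2.
Scan r = 33..63 and keep those with exactly 2 one-bits:
r=33=100001 popcount=2 -> KEEP
r=34=100010 popcount=2 -> KEEP
r=35=100011 popcount=3 -> skip
r=36=100100 popcount=2 -> KEEP
r=37=100101 popcount=3 -> skip
r=38=100110 popcount=3 -> skip
r=39=100111 popcount=4 -> skip
r=40=101000 popcount=2 -> KEEP
r=41=101001 popcount=3 -> skip
r=42=101010 popcount=3 -> skip
r=43=101011 popcount=4 -> skip
r=44=101100 popcount=3 -> skip
r=45=101101 popcount=4 -> skip
r=46=101110 popcount=4 -> skip
r=47=101111 popcount=5 -> skip
r=48=110000 popcount=2 -> KEEP
r=49=110001 popcount=3 -> skip
r=50=110010 popcount=3 -> skip
r=51=110011 popcount=4 -> skip
r=52=110100 popcount=3 -> skip
r=53=110101 popcount=4 -> skip
r=54=110110 popcount=4 -> skip
r=55=110111 popcount=5 -> skip
r=56=111000 popcount=3 -> skip
r=57=111001 popcount=4 -> skip
r=58=111010 popcount=4 -> skip
r=59=111011 popcount=5 -> skip
r=60=111100 popcount=4 -> skip
r=61=111101 popcount=5 -> skip
r=62=111110 popcount=5 -> skip
r=63=111111 popcount=6 -> skip
Kept rows: 33 34 36 40 48

Answer: 33 34 36 40 48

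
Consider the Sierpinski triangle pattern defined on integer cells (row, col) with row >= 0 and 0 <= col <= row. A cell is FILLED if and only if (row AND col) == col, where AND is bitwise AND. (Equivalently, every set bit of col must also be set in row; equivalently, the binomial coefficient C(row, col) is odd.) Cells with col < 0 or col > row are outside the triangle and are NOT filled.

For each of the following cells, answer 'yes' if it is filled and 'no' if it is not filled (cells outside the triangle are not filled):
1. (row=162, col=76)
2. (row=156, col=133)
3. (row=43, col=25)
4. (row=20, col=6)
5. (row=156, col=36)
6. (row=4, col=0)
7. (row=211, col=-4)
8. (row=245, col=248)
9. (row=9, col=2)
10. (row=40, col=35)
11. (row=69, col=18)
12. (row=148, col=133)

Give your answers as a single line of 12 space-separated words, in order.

Answer: no no no no no yes no no no no no no

Derivation:
(162,76): row=0b10100010, col=0b1001100, row AND col = 0b0 = 0; 0 != 76 -> empty
(156,133): row=0b10011100, col=0b10000101, row AND col = 0b10000100 = 132; 132 != 133 -> empty
(43,25): row=0b101011, col=0b11001, row AND col = 0b1001 = 9; 9 != 25 -> empty
(20,6): row=0b10100, col=0b110, row AND col = 0b100 = 4; 4 != 6 -> empty
(156,36): row=0b10011100, col=0b100100, row AND col = 0b100 = 4; 4 != 36 -> empty
(4,0): row=0b100, col=0b0, row AND col = 0b0 = 0; 0 == 0 -> filled
(211,-4): col outside [0, 211] -> not filled
(245,248): col outside [0, 245] -> not filled
(9,2): row=0b1001, col=0b10, row AND col = 0b0 = 0; 0 != 2 -> empty
(40,35): row=0b101000, col=0b100011, row AND col = 0b100000 = 32; 32 != 35 -> empty
(69,18): row=0b1000101, col=0b10010, row AND col = 0b0 = 0; 0 != 18 -> empty
(148,133): row=0b10010100, col=0b10000101, row AND col = 0b10000100 = 132; 132 != 133 -> empty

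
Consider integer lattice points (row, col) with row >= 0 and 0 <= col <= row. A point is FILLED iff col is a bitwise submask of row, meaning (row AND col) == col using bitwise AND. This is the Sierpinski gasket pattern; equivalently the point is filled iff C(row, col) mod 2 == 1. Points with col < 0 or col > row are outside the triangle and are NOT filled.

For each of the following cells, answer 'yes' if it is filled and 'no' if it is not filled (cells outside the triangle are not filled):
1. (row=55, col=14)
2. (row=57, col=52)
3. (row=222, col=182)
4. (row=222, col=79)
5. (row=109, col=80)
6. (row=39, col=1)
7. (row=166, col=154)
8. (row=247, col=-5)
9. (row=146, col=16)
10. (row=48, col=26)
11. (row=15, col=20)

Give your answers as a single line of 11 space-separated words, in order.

(55,14): row=0b110111, col=0b1110, row AND col = 0b110 = 6; 6 != 14 -> empty
(57,52): row=0b111001, col=0b110100, row AND col = 0b110000 = 48; 48 != 52 -> empty
(222,182): row=0b11011110, col=0b10110110, row AND col = 0b10010110 = 150; 150 != 182 -> empty
(222,79): row=0b11011110, col=0b1001111, row AND col = 0b1001110 = 78; 78 != 79 -> empty
(109,80): row=0b1101101, col=0b1010000, row AND col = 0b1000000 = 64; 64 != 80 -> empty
(39,1): row=0b100111, col=0b1, row AND col = 0b1 = 1; 1 == 1 -> filled
(166,154): row=0b10100110, col=0b10011010, row AND col = 0b10000010 = 130; 130 != 154 -> empty
(247,-5): col outside [0, 247] -> not filled
(146,16): row=0b10010010, col=0b10000, row AND col = 0b10000 = 16; 16 == 16 -> filled
(48,26): row=0b110000, col=0b11010, row AND col = 0b10000 = 16; 16 != 26 -> empty
(15,20): col outside [0, 15] -> not filled

Answer: no no no no no yes no no yes no no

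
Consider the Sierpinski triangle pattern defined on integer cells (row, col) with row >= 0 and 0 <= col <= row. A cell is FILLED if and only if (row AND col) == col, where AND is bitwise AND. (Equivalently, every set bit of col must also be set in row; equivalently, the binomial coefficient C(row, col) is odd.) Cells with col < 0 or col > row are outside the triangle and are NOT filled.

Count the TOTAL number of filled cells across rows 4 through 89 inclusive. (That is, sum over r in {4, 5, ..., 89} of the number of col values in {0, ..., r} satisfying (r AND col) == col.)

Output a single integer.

r4=100 pc1: +2 =2
r5=101 pc2: +4 =6
r6=110 pc2: +4 =10
r7=111 pc3: +8 =18
r8=1000 pc1: +2 =20
r9=1001 pc2: +4 =24
r10=1010 pc2: +4 =28
r11=1011 pc3: +8 =36
r12=1100 pc2: +4 =40
r13=1101 pc3: +8 =48
r14=1110 pc3: +8 =56
r15=1111 pc4: +16 =72
r16=10000 pc1: +2 =74
r17=10001 pc2: +4 =78
r18=10010 pc2: +4 =82
r19=10011 pc3: +8 =90
r20=10100 pc2: +4 =94
r21=10101 pc3: +8 =102
r22=10110 pc3: +8 =110
r23=10111 pc4: +16 =126
r24=11000 pc2: +4 =130
r25=11001 pc3: +8 =138
r26=11010 pc3: +8 =146
r27=11011 pc4: +16 =162
r28=11100 pc3: +8 =170
r29=11101 pc4: +16 =186
r30=11110 pc4: +16 =202
r31=11111 pc5: +32 =234
r32=100000 pc1: +2 =236
r33=100001 pc2: +4 =240
r34=100010 pc2: +4 =244
r35=100011 pc3: +8 =252
r36=100100 pc2: +4 =256
r37=100101 pc3: +8 =264
r38=100110 pc3: +8 =272
r39=100111 pc4: +16 =288
r40=101000 pc2: +4 =292
r41=101001 pc3: +8 =300
r42=101010 pc3: +8 =308
r43=101011 pc4: +16 =324
r44=101100 pc3: +8 =332
r45=101101 pc4: +16 =348
r46=101110 pc4: +16 =364
r47=101111 pc5: +32 =396
r48=110000 pc2: +4 =400
r49=110001 pc3: +8 =408
r50=110010 pc3: +8 =416
r51=110011 pc4: +16 =432
r52=110100 pc3: +8 =440
r53=110101 pc4: +16 =456
r54=110110 pc4: +16 =472
r55=110111 pc5: +32 =504
r56=111000 pc3: +8 =512
r57=111001 pc4: +16 =528
r58=111010 pc4: +16 =544
r59=111011 pc5: +32 =576
r60=111100 pc4: +16 =592
r61=111101 pc5: +32 =624
r62=111110 pc5: +32 =656
r63=111111 pc6: +64 =720
r64=1000000 pc1: +2 =722
r65=1000001 pc2: +4 =726
r66=1000010 pc2: +4 =730
r67=1000011 pc3: +8 =738
r68=1000100 pc2: +4 =742
r69=1000101 pc3: +8 =750
r70=1000110 pc3: +8 =758
r71=1000111 pc4: +16 =774
r72=1001000 pc2: +4 =778
r73=1001001 pc3: +8 =786
r74=1001010 pc3: +8 =794
r75=1001011 pc4: +16 =810
r76=1001100 pc3: +8 =818
r77=1001101 pc4: +16 =834
r78=1001110 pc4: +16 =850
r79=1001111 pc5: +32 =882
r80=1010000 pc2: +4 =886
r81=1010001 pc3: +8 =894
r82=1010010 pc3: +8 =902
r83=1010011 pc4: +16 =918
r84=1010100 pc3: +8 =926
r85=1010101 pc4: +16 =942
r86=1010110 pc4: +16 =958
r87=1010111 pc5: +32 =990
r88=1011000 pc3: +8 =998
r89=1011001 pc4: +16 =1014

Answer: 1014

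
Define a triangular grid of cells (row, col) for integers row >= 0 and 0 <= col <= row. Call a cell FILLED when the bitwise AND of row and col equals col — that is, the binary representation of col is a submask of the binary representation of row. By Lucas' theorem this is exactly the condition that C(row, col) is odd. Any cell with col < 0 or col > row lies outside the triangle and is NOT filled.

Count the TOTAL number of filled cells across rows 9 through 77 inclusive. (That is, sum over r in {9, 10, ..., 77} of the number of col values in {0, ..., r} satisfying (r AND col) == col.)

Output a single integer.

r9=1001 pc2: +4 =4
r10=1010 pc2: +4 =8
r11=1011 pc3: +8 =16
r12=1100 pc2: +4 =20
r13=1101 pc3: +8 =28
r14=1110 pc3: +8 =36
r15=1111 pc4: +16 =52
r16=10000 pc1: +2 =54
r17=10001 pc2: +4 =58
r18=10010 pc2: +4 =62
r19=10011 pc3: +8 =70
r20=10100 pc2: +4 =74
r21=10101 pc3: +8 =82
r22=10110 pc3: +8 =90
r23=10111 pc4: +16 =106
r24=11000 pc2: +4 =110
r25=11001 pc3: +8 =118
r26=11010 pc3: +8 =126
r27=11011 pc4: +16 =142
r28=11100 pc3: +8 =150
r29=11101 pc4: +16 =166
r30=11110 pc4: +16 =182
r31=11111 pc5: +32 =214
r32=100000 pc1: +2 =216
r33=100001 pc2: +4 =220
r34=100010 pc2: +4 =224
r35=100011 pc3: +8 =232
r36=100100 pc2: +4 =236
r37=100101 pc3: +8 =244
r38=100110 pc3: +8 =252
r39=100111 pc4: +16 =268
r40=101000 pc2: +4 =272
r41=101001 pc3: +8 =280
r42=101010 pc3: +8 =288
r43=101011 pc4: +16 =304
r44=101100 pc3: +8 =312
r45=101101 pc4: +16 =328
r46=101110 pc4: +16 =344
r47=101111 pc5: +32 =376
r48=110000 pc2: +4 =380
r49=110001 pc3: +8 =388
r50=110010 pc3: +8 =396
r51=110011 pc4: +16 =412
r52=110100 pc3: +8 =420
r53=110101 pc4: +16 =436
r54=110110 pc4: +16 =452
r55=110111 pc5: +32 =484
r56=111000 pc3: +8 =492
r57=111001 pc4: +16 =508
r58=111010 pc4: +16 =524
r59=111011 pc5: +32 =556
r60=111100 pc4: +16 =572
r61=111101 pc5: +32 =604
r62=111110 pc5: +32 =636
r63=111111 pc6: +64 =700
r64=1000000 pc1: +2 =702
r65=1000001 pc2: +4 =706
r66=1000010 pc2: +4 =710
r67=1000011 pc3: +8 =718
r68=1000100 pc2: +4 =722
r69=1000101 pc3: +8 =730
r70=1000110 pc3: +8 =738
r71=1000111 pc4: +16 =754
r72=1001000 pc2: +4 =758
r73=1001001 pc3: +8 =766
r74=1001010 pc3: +8 =774
r75=1001011 pc4: +16 =790
r76=1001100 pc3: +8 =798
r77=1001101 pc4: +16 =814

Answer: 814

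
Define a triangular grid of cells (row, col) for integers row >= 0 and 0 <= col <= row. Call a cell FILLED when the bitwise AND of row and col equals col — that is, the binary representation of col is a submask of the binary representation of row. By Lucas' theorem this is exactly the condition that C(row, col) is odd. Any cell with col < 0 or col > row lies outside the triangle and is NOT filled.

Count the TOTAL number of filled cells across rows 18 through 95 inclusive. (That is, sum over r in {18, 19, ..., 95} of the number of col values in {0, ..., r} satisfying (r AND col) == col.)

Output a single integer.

Answer: 1128

Derivation:
r18=10010 pc2: +4 =4
r19=10011 pc3: +8 =12
r20=10100 pc2: +4 =16
r21=10101 pc3: +8 =24
r22=10110 pc3: +8 =32
r23=10111 pc4: +16 =48
r24=11000 pc2: +4 =52
r25=11001 pc3: +8 =60
r26=11010 pc3: +8 =68
r27=11011 pc4: +16 =84
r28=11100 pc3: +8 =92
r29=11101 pc4: +16 =108
r30=11110 pc4: +16 =124
r31=11111 pc5: +32 =156
r32=100000 pc1: +2 =158
r33=100001 pc2: +4 =162
r34=100010 pc2: +4 =166
r35=100011 pc3: +8 =174
r36=100100 pc2: +4 =178
r37=100101 pc3: +8 =186
r38=100110 pc3: +8 =194
r39=100111 pc4: +16 =210
r40=101000 pc2: +4 =214
r41=101001 pc3: +8 =222
r42=101010 pc3: +8 =230
r43=101011 pc4: +16 =246
r44=101100 pc3: +8 =254
r45=101101 pc4: +16 =270
r46=101110 pc4: +16 =286
r47=101111 pc5: +32 =318
r48=110000 pc2: +4 =322
r49=110001 pc3: +8 =330
r50=110010 pc3: +8 =338
r51=110011 pc4: +16 =354
r52=110100 pc3: +8 =362
r53=110101 pc4: +16 =378
r54=110110 pc4: +16 =394
r55=110111 pc5: +32 =426
r56=111000 pc3: +8 =434
r57=111001 pc4: +16 =450
r58=111010 pc4: +16 =466
r59=111011 pc5: +32 =498
r60=111100 pc4: +16 =514
r61=111101 pc5: +32 =546
r62=111110 pc5: +32 =578
r63=111111 pc6: +64 =642
r64=1000000 pc1: +2 =644
r65=1000001 pc2: +4 =648
r66=1000010 pc2: +4 =652
r67=1000011 pc3: +8 =660
r68=1000100 pc2: +4 =664
r69=1000101 pc3: +8 =672
r70=1000110 pc3: +8 =680
r71=1000111 pc4: +16 =696
r72=1001000 pc2: +4 =700
r73=1001001 pc3: +8 =708
r74=1001010 pc3: +8 =716
r75=1001011 pc4: +16 =732
r76=1001100 pc3: +8 =740
r77=1001101 pc4: +16 =756
r78=1001110 pc4: +16 =772
r79=1001111 pc5: +32 =804
r80=1010000 pc2: +4 =808
r81=1010001 pc3: +8 =816
r82=1010010 pc3: +8 =824
r83=1010011 pc4: +16 =840
r84=1010100 pc3: +8 =848
r85=1010101 pc4: +16 =864
r86=1010110 pc4: +16 =880
r87=1010111 pc5: +32 =912
r88=1011000 pc3: +8 =920
r89=1011001 pc4: +16 =936
r90=1011010 pc4: +16 =952
r91=1011011 pc5: +32 =984
r92=1011100 pc4: +16 =1000
r93=1011101 pc5: +32 =1032
r94=1011110 pc5: +32 =1064
r95=1011111 pc6: +64 =1128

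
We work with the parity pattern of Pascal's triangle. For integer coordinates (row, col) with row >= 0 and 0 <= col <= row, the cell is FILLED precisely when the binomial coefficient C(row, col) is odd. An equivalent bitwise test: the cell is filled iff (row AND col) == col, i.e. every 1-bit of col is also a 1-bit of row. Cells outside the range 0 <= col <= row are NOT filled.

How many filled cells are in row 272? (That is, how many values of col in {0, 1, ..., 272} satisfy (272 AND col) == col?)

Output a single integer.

272 in binary = 100010000
popcount(272) = number of 1-bits in 100010000 = 2
A col c satisfies (272 AND c) == c iff every set bit of c is also set in 272; each of the 2 set bits of 272 can independently be on or off in c.
count = 2^2 = 4

Answer: 4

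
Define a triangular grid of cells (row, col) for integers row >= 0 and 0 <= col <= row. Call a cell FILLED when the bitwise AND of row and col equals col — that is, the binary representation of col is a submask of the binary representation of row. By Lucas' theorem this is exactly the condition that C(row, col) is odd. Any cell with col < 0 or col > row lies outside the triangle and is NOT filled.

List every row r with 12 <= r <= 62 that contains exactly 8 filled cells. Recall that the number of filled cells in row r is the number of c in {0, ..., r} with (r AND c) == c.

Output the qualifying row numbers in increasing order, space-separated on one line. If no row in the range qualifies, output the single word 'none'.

Answer: 13 14 19 21 22 25 26 28 35 37 38 41 42 44 49 50 52 56

Derivation:
Row r has 2^popcount(r) filled cells, so we need popcount(r) = log2(8) = 3.
Scan r = 12..62 and keep those with exactly 3 one-bits:
r=12=1100 popcount=2 -> skip
r=13=1101 popcount=3 -> KEEP
r=14=1110 popcount=3 -> KEEP
r=15=1111 popcount=4 -> skip
r=16=10000 popcount=1 -> skip
r=17=10001 popcount=2 -> skip
r=18=10010 popcount=2 -> skip
r=19=10011 popcount=3 -> KEEP
r=20=10100 popcount=2 -> skip
r=21=10101 popcount=3 -> KEEP
r=22=10110 popcount=3 -> KEEP
r=23=10111 popcount=4 -> skip
r=24=11000 popcount=2 -> skip
r=25=11001 popcount=3 -> KEEP
r=26=11010 popcount=3 -> KEEP
r=27=11011 popcount=4 -> skip
r=28=11100 popcount=3 -> KEEP
r=29=11101 popcount=4 -> skip
r=30=11110 popcount=4 -> skip
r=31=11111 popcount=5 -> skip
r=32=100000 popcount=1 -> skip
r=33=100001 popcount=2 -> skip
r=34=100010 popcount=2 -> skip
r=35=100011 popcount=3 -> KEEP
r=36=100100 popcount=2 -> skip
r=37=100101 popcount=3 -> KEEP
r=38=100110 popcount=3 -> KEEP
r=39=100111 popcount=4 -> skip
r=40=101000 popcount=2 -> skip
r=41=101001 popcount=3 -> KEEP
r=42=101010 popcount=3 -> KEEP
r=43=101011 popcount=4 -> skip
r=44=101100 popcount=3 -> KEEP
r=45=101101 popcount=4 -> skip
r=46=101110 popcount=4 -> skip
r=47=101111 popcount=5 -> skip
r=48=110000 popcount=2 -> skip
r=49=110001 popcount=3 -> KEEP
r=50=110010 popcount=3 -> KEEP
r=51=110011 popcount=4 -> skip
r=52=110100 popcount=3 -> KEEP
r=53=110101 popcount=4 -> skip
r=54=110110 popcount=4 -> skip
r=55=110111 popcount=5 -> skip
r=56=111000 popcount=3 -> KEEP
r=57=111001 popcount=4 -> skip
r=58=111010 popcount=4 -> skip
r=59=111011 popcount=5 -> skip
r=60=111100 popcount=4 -> skip
r=61=111101 popcount=5 -> skip
r=62=111110 popcount=5 -> skip
Kept rows: 13 14 19 21 22 25 26 28 35 37 38 41 42 44 49 50 52 56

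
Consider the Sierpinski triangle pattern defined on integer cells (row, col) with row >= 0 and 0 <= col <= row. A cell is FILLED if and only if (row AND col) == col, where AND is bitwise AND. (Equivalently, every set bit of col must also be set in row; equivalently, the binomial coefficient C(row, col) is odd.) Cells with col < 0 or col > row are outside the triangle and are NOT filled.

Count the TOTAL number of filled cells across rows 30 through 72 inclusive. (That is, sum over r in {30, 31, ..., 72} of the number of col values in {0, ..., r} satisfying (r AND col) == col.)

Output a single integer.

r30=11110 pc4: +16 =16
r31=11111 pc5: +32 =48
r32=100000 pc1: +2 =50
r33=100001 pc2: +4 =54
r34=100010 pc2: +4 =58
r35=100011 pc3: +8 =66
r36=100100 pc2: +4 =70
r37=100101 pc3: +8 =78
r38=100110 pc3: +8 =86
r39=100111 pc4: +16 =102
r40=101000 pc2: +4 =106
r41=101001 pc3: +8 =114
r42=101010 pc3: +8 =122
r43=101011 pc4: +16 =138
r44=101100 pc3: +8 =146
r45=101101 pc4: +16 =162
r46=101110 pc4: +16 =178
r47=101111 pc5: +32 =210
r48=110000 pc2: +4 =214
r49=110001 pc3: +8 =222
r50=110010 pc3: +8 =230
r51=110011 pc4: +16 =246
r52=110100 pc3: +8 =254
r53=110101 pc4: +16 =270
r54=110110 pc4: +16 =286
r55=110111 pc5: +32 =318
r56=111000 pc3: +8 =326
r57=111001 pc4: +16 =342
r58=111010 pc4: +16 =358
r59=111011 pc5: +32 =390
r60=111100 pc4: +16 =406
r61=111101 pc5: +32 =438
r62=111110 pc5: +32 =470
r63=111111 pc6: +64 =534
r64=1000000 pc1: +2 =536
r65=1000001 pc2: +4 =540
r66=1000010 pc2: +4 =544
r67=1000011 pc3: +8 =552
r68=1000100 pc2: +4 =556
r69=1000101 pc3: +8 =564
r70=1000110 pc3: +8 =572
r71=1000111 pc4: +16 =588
r72=1001000 pc2: +4 =592

Answer: 592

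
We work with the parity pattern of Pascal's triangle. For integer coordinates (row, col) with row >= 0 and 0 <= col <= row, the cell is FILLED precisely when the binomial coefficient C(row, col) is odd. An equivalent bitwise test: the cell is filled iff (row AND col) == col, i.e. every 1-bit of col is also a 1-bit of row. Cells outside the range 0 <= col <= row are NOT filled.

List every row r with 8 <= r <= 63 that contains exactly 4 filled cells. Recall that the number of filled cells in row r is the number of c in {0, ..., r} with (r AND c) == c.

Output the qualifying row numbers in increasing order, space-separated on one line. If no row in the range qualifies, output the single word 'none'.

Row r has 2^popcount(r) filled cells, so we need popcount(r) = log2(4) = 2.
Scan r = 8..63 and keep those with exactly 2 one-bits:
r=8=1000 popcount=1 -> skip
r=9=1001 popcount=2 -> KEEP
r=10=1010 popcount=2 -> KEEP
r=11=1011 popcount=3 -> skip
r=12=1100 popcount=2 -> KEEP
r=13=1101 popcount=3 -> skip
r=14=1110 popcount=3 -> skip
r=15=1111 popcount=4 -> skip
r=16=10000 popcount=1 -> skip
r=17=10001 popcount=2 -> KEEP
r=18=10010 popcount=2 -> KEEP
r=19=10011 popcount=3 -> skip
r=20=10100 popcount=2 -> KEEP
r=21=10101 popcount=3 -> skip
r=22=10110 popcount=3 -> skip
r=23=10111 popcount=4 -> skip
r=24=11000 popcount=2 -> KEEP
r=25=11001 popcount=3 -> skip
r=26=11010 popcount=3 -> skip
r=27=11011 popcount=4 -> skip
r=28=11100 popcount=3 -> skip
r=29=11101 popcount=4 -> skip
r=30=11110 popcount=4 -> skip
r=31=11111 popcount=5 -> skip
r=32=100000 popcount=1 -> skip
r=33=100001 popcount=2 -> KEEP
r=34=100010 popcount=2 -> KEEP
r=35=100011 popcount=3 -> skip
r=36=100100 popcount=2 -> KEEP
r=37=100101 popcount=3 -> skip
r=38=100110 popcount=3 -> skip
r=39=100111 popcount=4 -> skip
r=40=101000 popcount=2 -> KEEP
r=41=101001 popcount=3 -> skip
r=42=101010 popcount=3 -> skip
r=43=101011 popcount=4 -> skip
r=44=101100 popcount=3 -> skip
r=45=101101 popcount=4 -> skip
r=46=101110 popcount=4 -> skip
r=47=101111 popcount=5 -> skip
r=48=110000 popcount=2 -> KEEP
r=49=110001 popcount=3 -> skip
r=50=110010 popcount=3 -> skip
r=51=110011 popcount=4 -> skip
r=52=110100 popcount=3 -> skip
r=53=110101 popcount=4 -> skip
r=54=110110 popcount=4 -> skip
r=55=110111 popcount=5 -> skip
r=56=111000 popcount=3 -> skip
r=57=111001 popcount=4 -> skip
r=58=111010 popcount=4 -> skip
r=59=111011 popcount=5 -> skip
r=60=111100 popcount=4 -> skip
r=61=111101 popcount=5 -> skip
r=62=111110 popcount=5 -> skip
r=63=111111 popcount=6 -> skip
Kept rows: 9 10 12 17 18 20 24 33 34 36 40 48

Answer: 9 10 12 17 18 20 24 33 34 36 40 48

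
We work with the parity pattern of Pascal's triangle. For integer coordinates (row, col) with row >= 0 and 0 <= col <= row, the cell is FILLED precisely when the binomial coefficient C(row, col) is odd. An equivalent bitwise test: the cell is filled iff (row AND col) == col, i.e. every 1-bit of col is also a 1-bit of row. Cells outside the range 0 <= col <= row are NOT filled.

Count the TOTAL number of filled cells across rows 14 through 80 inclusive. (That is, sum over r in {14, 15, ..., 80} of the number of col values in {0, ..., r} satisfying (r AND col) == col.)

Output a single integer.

Answer: 838

Derivation:
r14=1110 pc3: +8 =8
r15=1111 pc4: +16 =24
r16=10000 pc1: +2 =26
r17=10001 pc2: +4 =30
r18=10010 pc2: +4 =34
r19=10011 pc3: +8 =42
r20=10100 pc2: +4 =46
r21=10101 pc3: +8 =54
r22=10110 pc3: +8 =62
r23=10111 pc4: +16 =78
r24=11000 pc2: +4 =82
r25=11001 pc3: +8 =90
r26=11010 pc3: +8 =98
r27=11011 pc4: +16 =114
r28=11100 pc3: +8 =122
r29=11101 pc4: +16 =138
r30=11110 pc4: +16 =154
r31=11111 pc5: +32 =186
r32=100000 pc1: +2 =188
r33=100001 pc2: +4 =192
r34=100010 pc2: +4 =196
r35=100011 pc3: +8 =204
r36=100100 pc2: +4 =208
r37=100101 pc3: +8 =216
r38=100110 pc3: +8 =224
r39=100111 pc4: +16 =240
r40=101000 pc2: +4 =244
r41=101001 pc3: +8 =252
r42=101010 pc3: +8 =260
r43=101011 pc4: +16 =276
r44=101100 pc3: +8 =284
r45=101101 pc4: +16 =300
r46=101110 pc4: +16 =316
r47=101111 pc5: +32 =348
r48=110000 pc2: +4 =352
r49=110001 pc3: +8 =360
r50=110010 pc3: +8 =368
r51=110011 pc4: +16 =384
r52=110100 pc3: +8 =392
r53=110101 pc4: +16 =408
r54=110110 pc4: +16 =424
r55=110111 pc5: +32 =456
r56=111000 pc3: +8 =464
r57=111001 pc4: +16 =480
r58=111010 pc4: +16 =496
r59=111011 pc5: +32 =528
r60=111100 pc4: +16 =544
r61=111101 pc5: +32 =576
r62=111110 pc5: +32 =608
r63=111111 pc6: +64 =672
r64=1000000 pc1: +2 =674
r65=1000001 pc2: +4 =678
r66=1000010 pc2: +4 =682
r67=1000011 pc3: +8 =690
r68=1000100 pc2: +4 =694
r69=1000101 pc3: +8 =702
r70=1000110 pc3: +8 =710
r71=1000111 pc4: +16 =726
r72=1001000 pc2: +4 =730
r73=1001001 pc3: +8 =738
r74=1001010 pc3: +8 =746
r75=1001011 pc4: +16 =762
r76=1001100 pc3: +8 =770
r77=1001101 pc4: +16 =786
r78=1001110 pc4: +16 =802
r79=1001111 pc5: +32 =834
r80=1010000 pc2: +4 =838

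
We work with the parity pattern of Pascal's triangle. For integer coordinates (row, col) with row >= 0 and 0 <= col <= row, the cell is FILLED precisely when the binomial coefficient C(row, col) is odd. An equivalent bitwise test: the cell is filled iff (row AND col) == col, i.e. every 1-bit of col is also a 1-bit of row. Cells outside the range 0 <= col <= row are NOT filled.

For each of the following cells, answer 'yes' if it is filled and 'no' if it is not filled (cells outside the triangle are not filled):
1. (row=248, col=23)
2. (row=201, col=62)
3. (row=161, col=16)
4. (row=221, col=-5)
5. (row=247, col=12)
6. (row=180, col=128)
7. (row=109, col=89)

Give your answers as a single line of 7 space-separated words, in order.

Answer: no no no no no yes no

Derivation:
(248,23): row=0b11111000, col=0b10111, row AND col = 0b10000 = 16; 16 != 23 -> empty
(201,62): row=0b11001001, col=0b111110, row AND col = 0b1000 = 8; 8 != 62 -> empty
(161,16): row=0b10100001, col=0b10000, row AND col = 0b0 = 0; 0 != 16 -> empty
(221,-5): col outside [0, 221] -> not filled
(247,12): row=0b11110111, col=0b1100, row AND col = 0b100 = 4; 4 != 12 -> empty
(180,128): row=0b10110100, col=0b10000000, row AND col = 0b10000000 = 128; 128 == 128 -> filled
(109,89): row=0b1101101, col=0b1011001, row AND col = 0b1001001 = 73; 73 != 89 -> empty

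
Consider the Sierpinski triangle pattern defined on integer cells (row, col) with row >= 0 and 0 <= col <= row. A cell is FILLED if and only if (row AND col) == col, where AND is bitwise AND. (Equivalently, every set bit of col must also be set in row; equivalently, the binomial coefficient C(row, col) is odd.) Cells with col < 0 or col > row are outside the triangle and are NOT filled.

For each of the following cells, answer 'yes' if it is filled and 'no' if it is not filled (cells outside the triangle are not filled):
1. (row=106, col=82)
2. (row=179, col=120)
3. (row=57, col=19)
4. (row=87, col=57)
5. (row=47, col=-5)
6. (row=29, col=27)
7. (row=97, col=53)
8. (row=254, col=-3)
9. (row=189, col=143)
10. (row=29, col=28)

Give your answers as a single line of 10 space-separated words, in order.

(106,82): row=0b1101010, col=0b1010010, row AND col = 0b1000010 = 66; 66 != 82 -> empty
(179,120): row=0b10110011, col=0b1111000, row AND col = 0b110000 = 48; 48 != 120 -> empty
(57,19): row=0b111001, col=0b10011, row AND col = 0b10001 = 17; 17 != 19 -> empty
(87,57): row=0b1010111, col=0b111001, row AND col = 0b10001 = 17; 17 != 57 -> empty
(47,-5): col outside [0, 47] -> not filled
(29,27): row=0b11101, col=0b11011, row AND col = 0b11001 = 25; 25 != 27 -> empty
(97,53): row=0b1100001, col=0b110101, row AND col = 0b100001 = 33; 33 != 53 -> empty
(254,-3): col outside [0, 254] -> not filled
(189,143): row=0b10111101, col=0b10001111, row AND col = 0b10001101 = 141; 141 != 143 -> empty
(29,28): row=0b11101, col=0b11100, row AND col = 0b11100 = 28; 28 == 28 -> filled

Answer: no no no no no no no no no yes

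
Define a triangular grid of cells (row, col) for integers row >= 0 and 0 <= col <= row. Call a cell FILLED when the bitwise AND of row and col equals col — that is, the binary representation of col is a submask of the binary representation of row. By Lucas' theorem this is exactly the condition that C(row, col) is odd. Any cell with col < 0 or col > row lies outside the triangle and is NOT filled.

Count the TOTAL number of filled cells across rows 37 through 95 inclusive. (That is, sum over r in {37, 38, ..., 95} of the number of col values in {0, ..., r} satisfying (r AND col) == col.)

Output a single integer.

Answer: 950

Derivation:
r37=100101 pc3: +8 =8
r38=100110 pc3: +8 =16
r39=100111 pc4: +16 =32
r40=101000 pc2: +4 =36
r41=101001 pc3: +8 =44
r42=101010 pc3: +8 =52
r43=101011 pc4: +16 =68
r44=101100 pc3: +8 =76
r45=101101 pc4: +16 =92
r46=101110 pc4: +16 =108
r47=101111 pc5: +32 =140
r48=110000 pc2: +4 =144
r49=110001 pc3: +8 =152
r50=110010 pc3: +8 =160
r51=110011 pc4: +16 =176
r52=110100 pc3: +8 =184
r53=110101 pc4: +16 =200
r54=110110 pc4: +16 =216
r55=110111 pc5: +32 =248
r56=111000 pc3: +8 =256
r57=111001 pc4: +16 =272
r58=111010 pc4: +16 =288
r59=111011 pc5: +32 =320
r60=111100 pc4: +16 =336
r61=111101 pc5: +32 =368
r62=111110 pc5: +32 =400
r63=111111 pc6: +64 =464
r64=1000000 pc1: +2 =466
r65=1000001 pc2: +4 =470
r66=1000010 pc2: +4 =474
r67=1000011 pc3: +8 =482
r68=1000100 pc2: +4 =486
r69=1000101 pc3: +8 =494
r70=1000110 pc3: +8 =502
r71=1000111 pc4: +16 =518
r72=1001000 pc2: +4 =522
r73=1001001 pc3: +8 =530
r74=1001010 pc3: +8 =538
r75=1001011 pc4: +16 =554
r76=1001100 pc3: +8 =562
r77=1001101 pc4: +16 =578
r78=1001110 pc4: +16 =594
r79=1001111 pc5: +32 =626
r80=1010000 pc2: +4 =630
r81=1010001 pc3: +8 =638
r82=1010010 pc3: +8 =646
r83=1010011 pc4: +16 =662
r84=1010100 pc3: +8 =670
r85=1010101 pc4: +16 =686
r86=1010110 pc4: +16 =702
r87=1010111 pc5: +32 =734
r88=1011000 pc3: +8 =742
r89=1011001 pc4: +16 =758
r90=1011010 pc4: +16 =774
r91=1011011 pc5: +32 =806
r92=1011100 pc4: +16 =822
r93=1011101 pc5: +32 =854
r94=1011110 pc5: +32 =886
r95=1011111 pc6: +64 =950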